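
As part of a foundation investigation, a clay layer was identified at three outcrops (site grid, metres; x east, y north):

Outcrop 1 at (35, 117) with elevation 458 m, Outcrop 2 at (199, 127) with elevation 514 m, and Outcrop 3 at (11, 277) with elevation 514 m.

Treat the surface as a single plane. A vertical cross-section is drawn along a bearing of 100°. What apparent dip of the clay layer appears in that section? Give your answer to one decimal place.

13.7°

Let the plane be z = a·x + b·y + c.
Outcrop 2−Outcrop 1: 164a + 10b = 56;  Outcrop 3−Outcrop 1: −24a + 160b = 56.
Solving gives a = 0.31722, b = 0.39758.
Unit vector along 100° is (sin 100°, cos 100°) = (0.9848, -0.1736).
Slope in that direction = a·(0.9848) + b·(-0.1736) = 0.24336.
Apparent dip = arctan|0.24336| = 13.7° (true dip is 27.0°, so apparent ≤ true as expected).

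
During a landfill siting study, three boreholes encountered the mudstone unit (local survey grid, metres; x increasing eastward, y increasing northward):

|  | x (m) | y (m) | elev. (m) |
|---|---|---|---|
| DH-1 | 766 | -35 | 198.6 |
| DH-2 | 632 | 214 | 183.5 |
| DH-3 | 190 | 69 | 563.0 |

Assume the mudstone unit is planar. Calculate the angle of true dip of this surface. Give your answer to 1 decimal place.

40.0°

Let the plane be z = a·x + b·y + c.
DH-2−DH-1: −134a + 249b = −15.1;  DH-3−DH-1: −576a + 104b = 364.4.
Solving gives a = −0.71285, b = −0.44427.
Gradient magnitude |∇z| = √(a² + b²) = √(0.50816 + 0.19737) = 0.83996.
True dip = arctan(0.83996) = 40.0°, dipping toward ENE (azimuth ≈ 058°).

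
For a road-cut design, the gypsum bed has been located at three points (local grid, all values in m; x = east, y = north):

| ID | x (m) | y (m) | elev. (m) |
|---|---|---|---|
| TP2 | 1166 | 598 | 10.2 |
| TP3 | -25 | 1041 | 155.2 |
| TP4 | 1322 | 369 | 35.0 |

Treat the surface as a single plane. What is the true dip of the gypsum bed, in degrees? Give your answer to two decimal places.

18.56°

Let the plane be z = a·x + b·y + c.
TP3−TP2: −1191a + 443b = 145;  TP4−TP2: 156a − 229b = 24.8.
Solving gives a = −0.21702, b = −0.25613.
Gradient magnitude |∇z| = √(a² + b²) = √(0.04710 + 0.06560) = 0.33571.
True dip = arctan(0.33571) = 18.56°, dipping toward NE (azimuth ≈ 040°).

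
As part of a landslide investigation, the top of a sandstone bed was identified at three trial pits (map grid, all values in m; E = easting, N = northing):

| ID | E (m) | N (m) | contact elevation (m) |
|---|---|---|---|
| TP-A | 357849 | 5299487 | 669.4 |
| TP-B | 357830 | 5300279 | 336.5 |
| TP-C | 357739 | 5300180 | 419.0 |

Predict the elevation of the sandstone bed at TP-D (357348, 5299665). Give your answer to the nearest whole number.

Two edge vectors: TP-A→TP-B = (-19, 792, -332.9), TP-A→TP-C = (-110, 693, -250.4).
Normal n = (TP-A→TP-B) × (TP-A→TP-C) = (32382.9, 31861.4, 73953).
So ∂z/∂E = −n_x/n_z = −0.43788487 and ∂z/∂N = −n_y/n_z = −0.43083310.
Intercept c from TP-A: 669.4 + 156696.66 + 2283194.40 = 2440560.46.
At (357348, 5299665): z = −156477.3 − 2283271.1 + 2440560.46 = 812.1 m.

812 m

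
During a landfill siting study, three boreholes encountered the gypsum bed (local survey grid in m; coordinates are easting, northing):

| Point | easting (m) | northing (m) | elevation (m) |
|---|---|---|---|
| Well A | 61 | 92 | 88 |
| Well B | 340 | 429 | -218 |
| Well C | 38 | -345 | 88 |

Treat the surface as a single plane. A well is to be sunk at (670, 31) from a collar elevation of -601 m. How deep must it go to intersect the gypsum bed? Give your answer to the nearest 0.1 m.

28.0 m

Two edge vectors: Well A→Well B = (279, 337, -306), Well A→Well C = (-23, -437, 0).
Normal n = (Well A→Well B) × (Well A→Well C) = (-133722, 7038, -114172).
So ∂z/∂easting = −n_x/n_z = −1.17123 and ∂z/∂northing = −n_y/n_z = 0.06164.
Intercept c from Well A: 88 + 71.45 − 5.67 = 153.77.
At (670, 31): z_contact = −784.73 + 1.91 + 153.77 = -629.04 m.
Depth below ground = -601 − (-629.04) = 28.0 m.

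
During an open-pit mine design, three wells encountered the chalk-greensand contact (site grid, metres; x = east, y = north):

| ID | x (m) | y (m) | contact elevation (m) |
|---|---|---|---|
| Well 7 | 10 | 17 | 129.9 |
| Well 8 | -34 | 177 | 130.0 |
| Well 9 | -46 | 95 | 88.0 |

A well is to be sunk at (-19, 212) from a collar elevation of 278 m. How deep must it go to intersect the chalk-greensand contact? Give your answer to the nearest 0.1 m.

Two edge vectors: Well 7→Well 8 = (-44, 160, 0.1), Well 7→Well 9 = (-56, 78, -41.9).
Normal n = (Well 7→Well 8) × (Well 7→Well 9) = (-6711.8, -1849.2, 5528).
So ∂z/∂x = −n_x/n_z = 1.21415 and ∂z/∂y = −n_y/n_z = 0.33452.
Intercept c from Well 7: 129.9 − 12.14 − 5.69 = 112.07.
At (-19, 212): z_contact = −23.07 + 70.92 + 112.07 = 159.92 m.
Depth below ground = 278 − 159.92 = 118.1 m.

118.1 m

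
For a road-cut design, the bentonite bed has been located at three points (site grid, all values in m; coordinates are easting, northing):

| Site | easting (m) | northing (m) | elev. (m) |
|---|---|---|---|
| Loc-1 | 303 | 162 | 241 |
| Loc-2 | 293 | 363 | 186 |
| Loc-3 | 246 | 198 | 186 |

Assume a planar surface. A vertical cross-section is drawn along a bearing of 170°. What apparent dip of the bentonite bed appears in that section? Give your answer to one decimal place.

20.4°

Two edge vectors: Loc-1→Loc-2 = (-10, 201, -55), Loc-1→Loc-3 = (-57, 36, -55).
Normal n = (Loc-1→Loc-2) × (Loc-1→Loc-3) = (-9075, 2585, 11097).
So ∂z/∂easting = −n_x/n_z = 0.81779 and ∂z/∂northing = −n_y/n_z = −0.23295.
Unit vector along 170° is (sin 170°, cos 170°) = (0.1736, -0.9848).
Slope in that direction = a·(0.1736) + b·(-0.9848) = 0.37141.
Apparent dip = arctan|0.37141| = 20.4° (true dip is 40.4°, so apparent ≤ true as expected).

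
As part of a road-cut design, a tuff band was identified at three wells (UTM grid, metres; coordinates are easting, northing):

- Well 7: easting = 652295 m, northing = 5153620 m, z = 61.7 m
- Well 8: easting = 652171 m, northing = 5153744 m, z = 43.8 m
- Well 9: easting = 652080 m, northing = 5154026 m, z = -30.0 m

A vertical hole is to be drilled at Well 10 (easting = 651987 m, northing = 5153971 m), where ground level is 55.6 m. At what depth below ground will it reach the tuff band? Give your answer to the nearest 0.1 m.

Two edge vectors: Well 7→Well 8 = (-124, 124, -17.9), Well 7→Well 9 = (-215, 406, -91.7).
Normal n = (Well 7→Well 8) × (Well 7→Well 9) = (-4103.4, -7522.3, -23684).
So ∂z/∂easting = −n_x/n_z = −0.173256207 and ∂z/∂northing = −n_y/n_z = −0.317611045.
Intercept c from Well 7: 61.7 + 113014.16 + 1636846.64 = 1749922.49.
At (651987, 5153971): z_contact = −112960.79 − 1636958.12 + 1749922.49 = 3.58 m.
Depth below ground = 55.6 − 3.58 = 52.0 m.

52.0 m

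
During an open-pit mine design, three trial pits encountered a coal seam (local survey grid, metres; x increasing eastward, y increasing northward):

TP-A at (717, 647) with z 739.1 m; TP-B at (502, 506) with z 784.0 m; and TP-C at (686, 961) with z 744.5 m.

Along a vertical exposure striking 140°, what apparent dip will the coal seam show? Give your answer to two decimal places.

7.43°

Let the plane be z = a·x + b·y + c.
TP-B−TP-A: −215a − 141b = 44.9;  TP-C−TP-A: −31a + 314b = 5.4.
Solving gives a = −0.20673, b = −0.00321.
Unit vector along 140° is (sin 140°, cos 140°) = (0.6428, -0.7660).
Slope in that direction = a·(0.6428) + b·(-0.7660) = −0.13042.
Apparent dip = arctan|0.13042| = 7.43° (true dip is 11.7°, so apparent ≤ true as expected).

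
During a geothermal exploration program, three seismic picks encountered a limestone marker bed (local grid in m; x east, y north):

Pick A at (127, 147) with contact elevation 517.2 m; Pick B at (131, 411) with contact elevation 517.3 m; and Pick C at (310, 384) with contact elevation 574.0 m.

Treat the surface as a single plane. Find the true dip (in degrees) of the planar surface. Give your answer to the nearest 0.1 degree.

17.5°

Two edge vectors: Pick A→Pick B = (4, 264, 0.1), Pick A→Pick C = (183, 237, 56.8).
Normal n = (Pick A→Pick B) × (Pick A→Pick C) = (14971.5, -208.9, -47364).
So ∂z/∂x = −n_x/n_z = 0.31609 and ∂z/∂y = −n_y/n_z = −0.00441.
Gradient magnitude |∇z| = √(a² + b²) = √(0.09992 + 0.00002) = 0.31613.
True dip = arctan(0.31613) = 17.5°, dipping toward W (azimuth ≈ 271°).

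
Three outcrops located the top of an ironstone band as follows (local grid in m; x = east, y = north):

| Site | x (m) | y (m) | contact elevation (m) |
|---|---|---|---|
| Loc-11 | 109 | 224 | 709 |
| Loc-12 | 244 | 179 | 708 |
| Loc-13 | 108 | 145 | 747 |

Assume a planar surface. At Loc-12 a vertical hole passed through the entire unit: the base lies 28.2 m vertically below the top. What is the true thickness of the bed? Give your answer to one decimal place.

Let the plane be z = a·x + b·y + c.
Loc-12−Loc-11: 135a − 45b = −1;  Loc-13−Loc-11: −1a − 79b = 38.
Solving gives a = −0.16704, b = −0.47890.
|∇z| = √(a²+b²) = 0.50719, so dip δ = arctan(0.50719) = 26.89°.
True thickness = vertical thickness × cos δ = 28.2 × cos 26.89° = 25.2 m.

25.2 m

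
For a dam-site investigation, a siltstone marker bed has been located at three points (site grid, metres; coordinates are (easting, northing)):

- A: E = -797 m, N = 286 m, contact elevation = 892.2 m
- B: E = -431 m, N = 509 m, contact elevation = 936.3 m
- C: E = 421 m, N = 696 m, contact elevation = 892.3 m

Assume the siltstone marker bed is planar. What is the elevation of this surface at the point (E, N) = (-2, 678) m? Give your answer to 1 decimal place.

947.2 m

Two edge vectors: A→B = (366, 223, 44.1), A→C = (1218, 410, 0.1).
Normal n = (A→B) × (A→C) = (-18058.7, 53677.2, -121554).
So ∂z/∂E = −n_x/n_z = −0.14857 and ∂z/∂N = −n_y/n_z = 0.44159.
Intercept c from A: 892.2 − 118.41 − 126.30 = 647.50.
At (-2, 678): z = 0.3 + 299.4 + 647.50 = 947.2 m.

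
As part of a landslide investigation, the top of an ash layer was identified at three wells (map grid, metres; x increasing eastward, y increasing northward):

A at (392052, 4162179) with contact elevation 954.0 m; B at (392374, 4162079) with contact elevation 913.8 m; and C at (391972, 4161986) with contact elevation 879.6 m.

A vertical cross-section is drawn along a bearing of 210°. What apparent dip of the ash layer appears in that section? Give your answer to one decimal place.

Let the plane be z = a·x + b·y + c.
B−A: 322a − 100b = −40.2;  C−A: −80a − 193b = −74.4.
Solving gives a = −0.00454, b = 0.38737.
Unit vector along 210° is (sin 210°, cos 210°) = (-0.5000, -0.8660).
Slope in that direction = a·(-0.5000) + b·(-0.8660) = −0.33321.
Apparent dip = arctan|0.33321| = 18.4° (true dip is 21.2°, so apparent ≤ true as expected).

18.4°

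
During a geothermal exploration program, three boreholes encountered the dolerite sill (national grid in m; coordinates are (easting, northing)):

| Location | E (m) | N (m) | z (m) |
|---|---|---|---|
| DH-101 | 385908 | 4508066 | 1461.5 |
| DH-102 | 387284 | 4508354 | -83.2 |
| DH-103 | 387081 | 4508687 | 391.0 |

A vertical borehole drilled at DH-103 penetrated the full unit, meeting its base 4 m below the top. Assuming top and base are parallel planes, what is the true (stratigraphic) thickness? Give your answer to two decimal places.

2.30 m

Two edge vectors: DH-101→DH-102 = (1376, 288, -1544.7), DH-101→DH-103 = (1173, 621, -1070.5).
Normal n = (DH-101→DH-102) × (DH-101→DH-103) = (650954.7, -338925.1, 516672).
So ∂z/∂E = −n_x/n_z = −1.25990 and ∂z/∂N = −n_y/n_z = 0.65598.
|∇z| = √(a²+b²) = 1.42044, so dip δ = arctan(1.42044) = 54.85°.
True thickness = vertical thickness × cos δ = 4 × cos 54.85° = 2.30 m.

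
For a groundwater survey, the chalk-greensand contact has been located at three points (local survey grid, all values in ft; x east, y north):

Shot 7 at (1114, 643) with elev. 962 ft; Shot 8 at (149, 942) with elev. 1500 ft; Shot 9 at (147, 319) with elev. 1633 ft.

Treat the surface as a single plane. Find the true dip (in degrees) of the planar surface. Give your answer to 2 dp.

Let the plane be z = a·x + b·y + c.
Shot 8−Shot 7: −965a + 299b = 538;  Shot 9−Shot 7: −967a − 324b = 671.
Solving gives a = −0.62304, b = −0.21148.
Gradient magnitude |∇z| = √(a² + b²) = √(0.38818 + 0.04473) = 0.65795.
True dip = arctan(0.65795) = 33.34°, dipping toward ENE (azimuth ≈ 071°).

33.34°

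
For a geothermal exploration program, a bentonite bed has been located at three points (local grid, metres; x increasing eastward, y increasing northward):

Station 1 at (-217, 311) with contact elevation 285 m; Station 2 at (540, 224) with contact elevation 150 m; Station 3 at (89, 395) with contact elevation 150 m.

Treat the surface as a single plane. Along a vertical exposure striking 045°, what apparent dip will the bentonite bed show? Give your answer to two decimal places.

33.35°

Let the plane be z = a·x + b·y + c.
Station 2−Station 1: 757a − 87b = −135;  Station 3−Station 1: 306a + 84b = −135.
Solving gives a = −0.25590, b = −0.67493.
Unit vector along 045° is (sin 45°, cos 45°) = (0.7071, 0.7071).
Slope in that direction = a·(0.7071) + b·(0.7071) = −0.65819.
Apparent dip = arctan|0.65819| = 33.35° (true dip is 35.8°, so apparent ≤ true as expected).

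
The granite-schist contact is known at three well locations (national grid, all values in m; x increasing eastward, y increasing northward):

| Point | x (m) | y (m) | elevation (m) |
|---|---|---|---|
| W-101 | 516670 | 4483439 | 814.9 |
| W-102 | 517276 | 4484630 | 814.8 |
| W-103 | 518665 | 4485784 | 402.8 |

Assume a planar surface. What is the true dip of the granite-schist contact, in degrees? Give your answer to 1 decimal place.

Let the plane be z = a·x + b·y + c.
W-102−W-101: 606a + 1191b = −0.1;  W-103−W-101: 1995a + 2345b = −412.1.
Solving gives a = −0.51371, b = 0.26130.
Gradient magnitude |∇z| = √(a² + b²) = √(0.26389 + 0.06828) = 0.57634.
True dip = arctan(0.57634) = 30.0°, dipping toward ESE (azimuth ≈ 117°).

30.0°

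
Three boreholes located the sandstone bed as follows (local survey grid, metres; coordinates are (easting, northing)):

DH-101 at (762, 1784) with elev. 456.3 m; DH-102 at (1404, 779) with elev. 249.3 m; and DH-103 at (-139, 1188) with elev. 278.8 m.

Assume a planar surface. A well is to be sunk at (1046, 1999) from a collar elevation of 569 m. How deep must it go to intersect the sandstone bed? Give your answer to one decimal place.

Two edge vectors: DH-101→DH-102 = (642, -1005, -207), DH-101→DH-103 = (-901, -596, -177.5).
Normal n = (DH-101→DH-102) × (DH-101→DH-103) = (55015.5, 300462, -1288137).
So ∂z/∂E = −n_x/n_z = 0.042709 and ∂z/∂N = −n_y/n_z = 0.233253.
Intercept c from DH-101: 456.3 − 32.54 − 416.12 = 7.63.
At (1046, 1999): z_contact = 44.67 + 466.27 + 7.63 = 518.58 m.
Depth below ground = 569 − 518.58 = 50.4 m.

50.4 m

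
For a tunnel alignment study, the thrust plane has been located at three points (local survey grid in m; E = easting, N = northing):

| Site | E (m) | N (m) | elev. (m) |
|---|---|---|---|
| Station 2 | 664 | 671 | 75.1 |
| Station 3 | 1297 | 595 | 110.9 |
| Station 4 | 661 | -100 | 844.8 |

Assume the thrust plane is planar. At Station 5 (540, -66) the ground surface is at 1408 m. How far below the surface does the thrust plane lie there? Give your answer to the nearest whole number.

589 m

Let the plane be z = a·E + b·N + c.
Station 3−Station 2: 633a − 76b = 35.8;  Station 4−Station 2: −3a − 771b = 769.7.
Solving gives a = −0.06328, b = −0.99807.
Then c = 75.1 − a·664 − b·671 = 786.82.
At (540, -66): z_contact = −34.2 + 65.9 + 786.82 = 818.5 m.
Depth below ground = 1408 − 818.5 = 589 m.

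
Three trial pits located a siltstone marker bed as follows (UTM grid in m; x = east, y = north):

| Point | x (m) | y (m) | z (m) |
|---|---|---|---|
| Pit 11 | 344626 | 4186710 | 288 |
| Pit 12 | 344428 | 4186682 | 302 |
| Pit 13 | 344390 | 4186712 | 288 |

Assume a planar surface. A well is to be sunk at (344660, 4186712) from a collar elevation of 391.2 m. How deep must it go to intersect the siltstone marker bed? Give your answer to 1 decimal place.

Two edge vectors: Pit 11→Pit 12 = (-198, -28, 14), Pit 11→Pit 13 = (-236, 2, 0).
Normal n = (Pit 11→Pit 12) × (Pit 11→Pit 13) = (-28, -3304, -7004).
So ∂z/∂x = −n_x/n_z = −0.003997716 and ∂z/∂y = −n_y/n_z = −0.471730440.
Intercept c from Pit 11: 288 + 1377.72 + 1974998.55 = 1976664.27.
At (344660, 4186712): z_contact = −1377.85 − 1974999.49 + 1976664.27 = 286.92 m.
Depth below ground = 391.2 − 286.92 = 104.3 m.

104.3 m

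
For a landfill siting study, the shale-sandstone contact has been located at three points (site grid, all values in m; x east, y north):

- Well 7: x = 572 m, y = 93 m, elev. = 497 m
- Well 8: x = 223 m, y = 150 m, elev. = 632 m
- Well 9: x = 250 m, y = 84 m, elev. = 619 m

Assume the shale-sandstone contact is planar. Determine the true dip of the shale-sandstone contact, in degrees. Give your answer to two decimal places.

Two edge vectors: Well 7→Well 8 = (-349, 57, 135), Well 7→Well 9 = (-322, -9, 122).
Normal n = (Well 7→Well 8) × (Well 7→Well 9) = (8169, -892, 21495).
So ∂z/∂x = −n_x/n_z = −0.38004 and ∂z/∂y = −n_y/n_z = 0.04150.
Gradient magnitude |∇z| = √(a² + b²) = √(0.14443 + 0.00172) = 0.38230.
True dip = arctan(0.38230) = 20.92°, dipping toward E (azimuth ≈ 096°).

20.92°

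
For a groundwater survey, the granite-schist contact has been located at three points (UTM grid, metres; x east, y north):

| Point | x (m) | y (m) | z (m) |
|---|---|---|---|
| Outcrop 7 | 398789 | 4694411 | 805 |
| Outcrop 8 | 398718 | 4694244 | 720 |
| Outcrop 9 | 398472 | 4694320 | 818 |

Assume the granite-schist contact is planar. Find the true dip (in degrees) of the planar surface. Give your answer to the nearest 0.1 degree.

Let the plane be z = a·x + b·y + c.
Outcrop 8−Outcrop 7: −71a − 167b = −85;  Outcrop 9−Outcrop 7: −317a − 91b = 13.
Solving gives a = −0.21313, b = 0.59960.
Gradient magnitude |∇z| = √(a² + b²) = √(0.04543 + 0.35951) = 0.63635.
True dip = arctan(0.63635) = 32.5°, dipping toward SSE (azimuth ≈ 160°).

32.5°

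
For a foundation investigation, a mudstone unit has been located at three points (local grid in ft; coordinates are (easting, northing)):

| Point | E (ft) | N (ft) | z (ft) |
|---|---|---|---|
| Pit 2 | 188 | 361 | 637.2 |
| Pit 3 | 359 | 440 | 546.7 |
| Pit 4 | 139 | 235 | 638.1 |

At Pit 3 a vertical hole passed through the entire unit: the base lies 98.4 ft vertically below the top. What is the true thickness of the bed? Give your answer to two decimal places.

81.17 ft

Two edge vectors: Pit 2→Pit 3 = (171, 79, -90.5), Pit 2→Pit 4 = (-49, -126, 0.9).
Normal n = (Pit 2→Pit 3) × (Pit 2→Pit 4) = (-11331.9, 4280.6, -17675).
So ∂z/∂E = −n_x/n_z = −0.64113 and ∂z/∂N = −n_y/n_z = 0.24218.
|∇z| = √(a²+b²) = 0.68534, so dip δ = arctan(0.68534) = 34.42°.
True thickness = vertical thickness × cos δ = 98.4 × cos 34.42° = 81.17 ft.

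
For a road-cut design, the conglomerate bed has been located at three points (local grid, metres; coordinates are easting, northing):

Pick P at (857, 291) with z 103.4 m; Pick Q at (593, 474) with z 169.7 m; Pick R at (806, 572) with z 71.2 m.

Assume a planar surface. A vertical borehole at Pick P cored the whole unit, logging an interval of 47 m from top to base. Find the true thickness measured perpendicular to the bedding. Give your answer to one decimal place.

Let the plane be z = a·easting + b·northing + c.
Pick Q−Pick P: −264a + 183b = 66.3;  Pick R−Pick P: −51a + 281b = −32.2.
Solving gives a = −0.37814, b = −0.18322.
|∇z| = √(a²+b²) = 0.42019, so dip δ = arctan(0.42019) = 22.79°.
True thickness = vertical thickness × cos δ = 47 × cos 22.79° = 43.3 m.

43.3 m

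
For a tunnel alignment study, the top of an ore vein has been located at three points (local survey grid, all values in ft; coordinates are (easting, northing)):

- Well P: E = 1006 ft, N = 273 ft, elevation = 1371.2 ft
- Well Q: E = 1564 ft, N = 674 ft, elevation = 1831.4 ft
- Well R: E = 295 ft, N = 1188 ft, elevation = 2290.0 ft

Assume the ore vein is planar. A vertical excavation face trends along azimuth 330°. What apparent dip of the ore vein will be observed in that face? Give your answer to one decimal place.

Let the plane be z = a·E + b·N + c.
Well Q−Well P: 558a + 401b = 460.2;  Well R−Well P: −711a + 915b = 918.8.
Solving gives a = 0.06616, b = 1.05556.
Unit vector along 330° is (sin 330°, cos 330°) = (-0.5000, 0.8660).
Slope in that direction = a·(-0.5000) + b·(0.8660) = 0.88106.
Apparent dip = arctan|0.88106| = 41.4° (true dip is 46.6°, so apparent ≤ true as expected).

41.4°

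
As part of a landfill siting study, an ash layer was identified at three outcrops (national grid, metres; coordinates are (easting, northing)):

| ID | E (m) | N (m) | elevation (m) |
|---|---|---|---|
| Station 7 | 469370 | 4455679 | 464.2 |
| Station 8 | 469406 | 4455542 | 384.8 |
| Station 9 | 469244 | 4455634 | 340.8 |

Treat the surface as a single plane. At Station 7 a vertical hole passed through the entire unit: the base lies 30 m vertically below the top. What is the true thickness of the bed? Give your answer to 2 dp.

20.78 m

Let the plane be z = a·E + b·N + c.
Station 8−Station 7: 36a − 137b = −79.4;  Station 9−Station 7: −126a − 45b = −123.4.
Solving gives a = 0.70611, b = 0.76511.
|∇z| = √(a²+b²) = 1.04115, so dip δ = arctan(1.04115) = 46.15°.
True thickness = vertical thickness × cos δ = 30 × cos 46.15° = 20.78 m.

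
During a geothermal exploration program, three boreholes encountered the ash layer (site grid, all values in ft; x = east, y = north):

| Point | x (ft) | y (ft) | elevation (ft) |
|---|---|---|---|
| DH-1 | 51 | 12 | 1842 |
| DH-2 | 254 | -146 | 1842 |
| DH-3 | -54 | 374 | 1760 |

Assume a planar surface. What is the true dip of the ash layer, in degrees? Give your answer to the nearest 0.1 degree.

20.3°

Let the plane be z = a·x + b·y + c.
DH-2−DH-1: 203a − 158b = 0;  DH-3−DH-1: −105a + 362b = −82.
Solving gives a = −0.22771, b = −0.29257.
Gradient magnitude |∇z| = √(a² + b²) = √(0.05185 + 0.08560) = 0.37074.
True dip = arctan(0.37074) = 20.3°, dipping toward NE (azimuth ≈ 038°).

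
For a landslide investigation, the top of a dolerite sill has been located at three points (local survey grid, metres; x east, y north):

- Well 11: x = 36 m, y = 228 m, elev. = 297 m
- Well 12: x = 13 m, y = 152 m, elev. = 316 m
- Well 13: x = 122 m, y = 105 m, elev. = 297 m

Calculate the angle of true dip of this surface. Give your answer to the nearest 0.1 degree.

16.9°

Two edge vectors: Well 11→Well 12 = (-23, -76, 19), Well 11→Well 13 = (86, -123, 0).
Normal n = (Well 11→Well 12) × (Well 11→Well 13) = (2337, 1634, 9365).
So ∂z/∂x = −n_x/n_z = −0.24955 and ∂z/∂y = −n_y/n_z = −0.17448.
Gradient magnitude |∇z| = √(a² + b²) = √(0.06227 + 0.03044) = 0.30449.
True dip = arctan(0.30449) = 16.9°, dipping toward NE (azimuth ≈ 055°).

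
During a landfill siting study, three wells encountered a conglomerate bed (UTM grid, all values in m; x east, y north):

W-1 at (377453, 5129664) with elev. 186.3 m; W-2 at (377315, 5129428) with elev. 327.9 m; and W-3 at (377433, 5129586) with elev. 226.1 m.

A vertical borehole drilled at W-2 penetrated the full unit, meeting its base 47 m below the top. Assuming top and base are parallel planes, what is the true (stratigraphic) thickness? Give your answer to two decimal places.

41.73 m

Two edge vectors: W-1→W-2 = (-138, -236, 141.6), W-1→W-3 = (-20, -78, 39.8).
Normal n = (W-1→W-2) × (W-1→W-3) = (1652, 2660.4, 6044).
So ∂z/∂x = −n_x/n_z = −0.27333 and ∂z/∂y = −n_y/n_z = −0.44017.
|∇z| = √(a²+b²) = 0.51813, so dip δ = arctan(0.51813) = 27.39°.
True thickness = vertical thickness × cos δ = 47 × cos 27.39° = 41.73 m.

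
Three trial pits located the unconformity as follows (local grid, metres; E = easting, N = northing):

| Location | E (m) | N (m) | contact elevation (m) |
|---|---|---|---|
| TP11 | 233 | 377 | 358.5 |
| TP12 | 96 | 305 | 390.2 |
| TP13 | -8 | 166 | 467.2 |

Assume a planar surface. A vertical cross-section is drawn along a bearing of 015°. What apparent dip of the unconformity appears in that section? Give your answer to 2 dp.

30.15°

Let the plane be z = a·E + b·N + c.
TP12−TP11: −137a − 72b = 31.7;  TP13−TP11: −241a − 211b = 108.7.
Solving gives a = 0.09846, b = −0.62762.
Unit vector along 015° is (sin 15°, cos 15°) = (0.2588, 0.9659).
Slope in that direction = a·(0.2588) + b·(0.9659) = −0.58076.
Apparent dip = arctan|0.58076| = 30.15° (true dip is 32.4°, so apparent ≤ true as expected).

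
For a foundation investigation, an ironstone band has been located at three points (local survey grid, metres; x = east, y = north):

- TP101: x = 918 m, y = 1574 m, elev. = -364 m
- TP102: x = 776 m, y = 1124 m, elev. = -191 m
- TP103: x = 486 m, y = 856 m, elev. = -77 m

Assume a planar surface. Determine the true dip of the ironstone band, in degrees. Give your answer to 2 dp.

20.38°

Two edge vectors: TP101→TP102 = (-142, -450, 173), TP101→TP103 = (-432, -718, 287).
Normal n = (TP101→TP102) × (TP101→TP103) = (-4936, -33982, -92444).
So ∂z/∂x = −n_x/n_z = −0.05339 and ∂z/∂y = −n_y/n_z = −0.36760.
Gradient magnitude |∇z| = √(a² + b²) = √(0.00285 + 0.13513) = 0.37145.
True dip = arctan(0.37145) = 20.38°, dipping toward N (azimuth ≈ 008°).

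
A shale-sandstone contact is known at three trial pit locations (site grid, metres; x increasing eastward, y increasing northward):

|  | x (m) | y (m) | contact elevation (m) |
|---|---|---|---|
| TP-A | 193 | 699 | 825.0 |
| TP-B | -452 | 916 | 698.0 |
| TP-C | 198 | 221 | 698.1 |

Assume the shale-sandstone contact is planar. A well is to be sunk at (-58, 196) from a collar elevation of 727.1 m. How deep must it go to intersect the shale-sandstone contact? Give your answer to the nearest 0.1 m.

109.2 m

Two edge vectors: TP-A→TP-B = (-645, 217, -127), TP-A→TP-C = (5, -478, -126.9).
Normal n = (TP-A→TP-B) × (TP-A→TP-C) = (-88243.3, -82485.5, 307225).
So ∂z/∂x = −n_x/n_z = 0.28723 and ∂z/∂y = −n_y/n_z = 0.26849.
Intercept c from TP-A: 825 − 55.43 − 187.67 = 581.89.
At (-58, 196): z_contact = −16.66 + 52.62 + 581.89 = 617.86 m.
Depth below ground = 727.1 − 617.86 = 109.2 m.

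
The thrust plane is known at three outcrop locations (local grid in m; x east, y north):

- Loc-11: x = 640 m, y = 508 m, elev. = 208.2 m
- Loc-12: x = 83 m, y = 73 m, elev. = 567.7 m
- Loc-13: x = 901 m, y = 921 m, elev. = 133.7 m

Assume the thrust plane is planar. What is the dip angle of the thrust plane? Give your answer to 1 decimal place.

Two edge vectors: Loc-11→Loc-12 = (-557, -435, 359.5), Loc-11→Loc-13 = (261, 413, -74.5).
Normal n = (Loc-11→Loc-12) × (Loc-11→Loc-13) = (-116066, 52333, -116506).
So ∂z/∂x = −n_x/n_z = −0.99622 and ∂z/∂y = −n_y/n_z = 0.44919.
Gradient magnitude |∇z| = √(a² + b²) = √(0.99246 + 0.20177) = 1.09281.
True dip = arctan(1.09281) = 47.5°, dipping toward ESE (azimuth ≈ 114°).

47.5°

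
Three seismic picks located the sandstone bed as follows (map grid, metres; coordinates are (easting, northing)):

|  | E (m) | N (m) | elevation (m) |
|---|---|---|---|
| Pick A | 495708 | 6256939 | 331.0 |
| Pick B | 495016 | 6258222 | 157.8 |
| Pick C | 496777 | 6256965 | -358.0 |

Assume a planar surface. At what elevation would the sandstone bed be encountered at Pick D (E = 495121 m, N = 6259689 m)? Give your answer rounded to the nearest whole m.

Let the plane be z = a·E + b·N + c.
Pick B−Pick A: −692a + 1283b = −173.2;  Pick C−Pick A: 1069a + 26b = −689.
Solving gives a = −0.63294118, b = −0.47637981.
Then c = 331 − a·495708 − b·6256939 = 3294764.43.
At (495121, 6259689): z = −313382.5 − 2981989.5 + 3294764.43 = -607.5 m.

-608 m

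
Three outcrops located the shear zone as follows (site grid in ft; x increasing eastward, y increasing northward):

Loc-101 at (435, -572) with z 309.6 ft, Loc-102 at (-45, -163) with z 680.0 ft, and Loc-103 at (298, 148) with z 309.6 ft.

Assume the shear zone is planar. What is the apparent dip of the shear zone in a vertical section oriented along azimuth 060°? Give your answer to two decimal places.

41.52°

Let the plane be z = a·x + b·y + c.
Loc-102−Loc-101: −480a + 409b = 370.4;  Loc-103−Loc-101: −137a + 720b = 0.
Solving gives a = −0.92099, b = −0.17524.
Unit vector along 060° is (sin 60°, cos 60°) = (0.8660, 0.5000).
Slope in that direction = a·(0.8660) + b·(0.5000) = −0.88522.
Apparent dip = arctan|0.88522| = 41.52° (true dip is 43.2°, so apparent ≤ true as expected).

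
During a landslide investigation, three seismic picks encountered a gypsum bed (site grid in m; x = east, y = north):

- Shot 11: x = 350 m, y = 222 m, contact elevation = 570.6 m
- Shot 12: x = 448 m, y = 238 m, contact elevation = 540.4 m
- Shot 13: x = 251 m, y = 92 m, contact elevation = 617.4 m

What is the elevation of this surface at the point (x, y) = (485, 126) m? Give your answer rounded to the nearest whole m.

546 m

Let the plane be z = a·x + b·y + c.
Shot 12−Shot 11: 98a + 16b = −30.2;  Shot 13−Shot 11: −99a − 130b = 46.8.
Solving gives a = −0.28480, b = −0.14312.
Then c = 570.6 − a·350 − b·222 = 702.05.
At (485, 126): z = −138.1 − 18.0 + 702.05 = 545.9 m.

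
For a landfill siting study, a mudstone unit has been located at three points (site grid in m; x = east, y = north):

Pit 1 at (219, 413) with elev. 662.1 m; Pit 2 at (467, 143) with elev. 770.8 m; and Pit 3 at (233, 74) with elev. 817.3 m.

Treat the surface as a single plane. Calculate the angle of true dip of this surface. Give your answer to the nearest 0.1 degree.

24.9°

Two edge vectors: Pit 1→Pit 2 = (248, -270, 108.7), Pit 1→Pit 3 = (14, -339, 155.2).
Normal n = (Pit 1→Pit 2) × (Pit 1→Pit 3) = (-5054.7, -36967.8, -80292).
So ∂z/∂x = −n_x/n_z = −0.06295 and ∂z/∂y = −n_y/n_z = −0.46042.
Gradient magnitude |∇z| = √(a² + b²) = √(0.00396 + 0.21198) = 0.46470.
True dip = arctan(0.46470) = 24.9°, dipping toward N (azimuth ≈ 008°).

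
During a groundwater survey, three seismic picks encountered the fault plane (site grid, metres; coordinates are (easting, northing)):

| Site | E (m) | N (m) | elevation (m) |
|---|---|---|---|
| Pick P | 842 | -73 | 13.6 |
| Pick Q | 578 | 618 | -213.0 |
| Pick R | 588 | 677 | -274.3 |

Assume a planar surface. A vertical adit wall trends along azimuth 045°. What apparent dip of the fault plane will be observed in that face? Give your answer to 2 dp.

Two edge vectors: Pick P→Pick Q = (-264, 691, -226.6), Pick P→Pick R = (-254, 750, -287.9).
Normal n = (Pick P→Pick Q) × (Pick P→Pick R) = (-28988.9, -18449.2, -22486).
So ∂z/∂E = −n_x/n_z = −1.28920 and ∂z/∂N = −n_y/n_z = −0.82047.
Unit vector along 045° is (sin 45°, cos 45°) = (0.7071, 0.7071).
Slope in that direction = a·(0.7071) + b·(0.7071) = −1.49176.
Apparent dip = arctan|1.49176| = 56.16° (true dip is 56.8°, so apparent ≤ true as expected).

56.16°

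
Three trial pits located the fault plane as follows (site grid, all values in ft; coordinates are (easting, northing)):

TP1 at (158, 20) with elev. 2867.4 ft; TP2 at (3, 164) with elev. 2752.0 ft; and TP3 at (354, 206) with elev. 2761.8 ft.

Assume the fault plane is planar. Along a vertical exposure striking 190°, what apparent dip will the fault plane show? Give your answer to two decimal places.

Two edge vectors: TP1→TP2 = (-155, 144, -115.4), TP1→TP3 = (196, 186, -105.6).
Normal n = (TP1→TP2) × (TP1→TP3) = (6258, -38986.4, -57054).
So ∂z/∂E = −n_x/n_z = 0.10969 and ∂z/∂N = −n_y/n_z = −0.68332.
Unit vector along 190° is (sin 190°, cos 190°) = (-0.1736, -0.9848).
Slope in that direction = a·(-0.1736) + b·(-0.9848) = 0.65390.
Apparent dip = arctan|0.65390| = 33.18° (true dip is 34.7°, so apparent ≤ true as expected).

33.18°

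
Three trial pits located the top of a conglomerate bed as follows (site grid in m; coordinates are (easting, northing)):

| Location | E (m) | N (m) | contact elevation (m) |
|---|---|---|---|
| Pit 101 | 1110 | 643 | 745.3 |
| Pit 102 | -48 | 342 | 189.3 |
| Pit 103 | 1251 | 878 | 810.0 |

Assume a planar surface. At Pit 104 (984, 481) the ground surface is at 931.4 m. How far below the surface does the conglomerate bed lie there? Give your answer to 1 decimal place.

244.6 m

Two edge vectors: Pit 101→Pit 102 = (-1158, -301, -556), Pit 101→Pit 103 = (141, 235, 64.7).
Normal n = (Pit 101→Pit 102) × (Pit 101→Pit 103) = (111185.3, -3473.4, -229689).
So ∂z/∂E = −n_x/n_z = 0.484069 and ∂z/∂N = −n_y/n_z = −0.015122.
Intercept c from Pit 101: 745.3 − 537.32 + 9.72 = 217.71.
At (984, 481): z_contact = 476.32 − 7.27 + 217.71 = 686.76 m.
Depth below ground = 931.4 − 686.76 = 244.6 m.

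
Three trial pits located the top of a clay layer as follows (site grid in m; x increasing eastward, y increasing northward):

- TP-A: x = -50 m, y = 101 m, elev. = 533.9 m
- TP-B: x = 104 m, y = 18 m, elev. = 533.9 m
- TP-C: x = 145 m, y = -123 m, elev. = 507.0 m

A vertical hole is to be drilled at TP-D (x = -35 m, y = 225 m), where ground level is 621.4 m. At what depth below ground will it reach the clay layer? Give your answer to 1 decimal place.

Let the plane be z = a·x + b·y + c.
TP-B−TP-A: 154a − 83b = 0;  TP-C−TP-A: 195a − 224b = −26.9.
Solving gives a = 0.12193, b = 0.22624.
Then c = 533.9 − a·-50 − b·101 = 517.15.
At (-35, 225): z_contact = −4.27 + 50.90 + 517.15 = 563.78 m.
Depth below ground = 621.4 − 563.78 = 57.6 m.

57.6 m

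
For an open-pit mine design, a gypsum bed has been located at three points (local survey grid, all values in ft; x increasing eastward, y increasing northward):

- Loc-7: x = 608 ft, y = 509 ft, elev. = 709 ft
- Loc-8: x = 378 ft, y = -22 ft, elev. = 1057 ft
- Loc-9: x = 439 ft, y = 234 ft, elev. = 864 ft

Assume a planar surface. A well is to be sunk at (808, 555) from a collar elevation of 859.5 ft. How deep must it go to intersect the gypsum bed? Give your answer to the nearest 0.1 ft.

89.6 ft

Let the plane be z = a·x + b·y + c.
Loc-8−Loc-7: −230a − 531b = 348;  Loc-9−Loc-7: −169a − 275b = 155.
Solving gives a = 0.50568, b = −0.87440.
Then c = 709 − a·608 − b·509 = 846.62.
At (808, 555): z_contact = 408.59 − 485.29 + 846.62 = 769.91 ft.
Depth below ground = 859.5 − 769.91 = 89.6 ft.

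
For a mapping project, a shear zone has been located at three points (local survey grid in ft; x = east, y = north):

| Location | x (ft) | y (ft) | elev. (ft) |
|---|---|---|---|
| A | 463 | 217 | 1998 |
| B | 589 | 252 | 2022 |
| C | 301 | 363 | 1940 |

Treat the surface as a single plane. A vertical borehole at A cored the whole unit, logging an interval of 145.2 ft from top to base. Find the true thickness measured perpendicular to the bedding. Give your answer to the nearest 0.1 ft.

Let the plane be z = a·x + b·y + c.
B−A: 126a + 35b = 24;  C−A: −162a + 146b = −58.
Solving gives a = 0.22995, b = −0.14211.
|∇z| = √(a²+b²) = 0.27032, so dip δ = arctan(0.27032) = 15.13°.
True thickness = vertical thickness × cos δ = 145.2 × cos 15.13° = 140.2 ft.

140.2 ft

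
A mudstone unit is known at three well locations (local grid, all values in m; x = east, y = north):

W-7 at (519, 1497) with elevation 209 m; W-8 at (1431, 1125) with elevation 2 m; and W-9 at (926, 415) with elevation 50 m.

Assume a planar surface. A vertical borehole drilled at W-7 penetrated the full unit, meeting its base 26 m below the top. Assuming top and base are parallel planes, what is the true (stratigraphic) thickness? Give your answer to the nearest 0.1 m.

Let the plane be z = a·x + b·y + c.
W-8−W-7: 912a − 372b = −207;  W-9−W-7: 407a − 1082b = −159.
Solving gives a = −0.19731, b = 0.07273.
|∇z| = √(a²+b²) = 0.21029, so dip δ = arctan(0.21029) = 11.88°.
True thickness = vertical thickness × cos δ = 26 × cos 11.88° = 25.4 m.

25.4 m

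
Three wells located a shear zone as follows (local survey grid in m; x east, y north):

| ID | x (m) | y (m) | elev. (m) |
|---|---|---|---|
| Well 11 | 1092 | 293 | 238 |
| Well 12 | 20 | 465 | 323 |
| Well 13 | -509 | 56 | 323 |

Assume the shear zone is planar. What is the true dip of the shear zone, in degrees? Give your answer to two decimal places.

6.13°

Let the plane be z = a·x + b·y + c.
Well 12−Well 11: −1072a + 172b = 85;  Well 13−Well 11: −1601a − 237b = 85.
Solving gives a = −0.06566, b = 0.08493.
Gradient magnitude |∇z| = √(a² + b²) = √(0.00431 + 0.00721) = 0.10735.
True dip = arctan(0.10735) = 6.13°, dipping toward SE (azimuth ≈ 142°).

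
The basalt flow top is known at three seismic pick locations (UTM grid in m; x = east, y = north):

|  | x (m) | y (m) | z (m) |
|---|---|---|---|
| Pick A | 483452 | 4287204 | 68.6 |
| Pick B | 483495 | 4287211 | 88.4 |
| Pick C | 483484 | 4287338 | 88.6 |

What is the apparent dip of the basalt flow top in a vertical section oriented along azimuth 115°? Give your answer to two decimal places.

Let the plane be z = a·x + b·y + c.
Pick B−Pick A: 43a + 7b = 19.8;  Pick C−Pick A: 32a + 134b = 20.
Solving gives a = 0.45381, b = 0.04088.
Unit vector along 115° is (sin 115°, cos 115°) = (0.9063, -0.4226).
Slope in that direction = a·(0.9063) + b·(-0.4226) = 0.39401.
Apparent dip = arctan|0.39401| = 21.51° (true dip is 24.5°, so apparent ≤ true as expected).

21.51°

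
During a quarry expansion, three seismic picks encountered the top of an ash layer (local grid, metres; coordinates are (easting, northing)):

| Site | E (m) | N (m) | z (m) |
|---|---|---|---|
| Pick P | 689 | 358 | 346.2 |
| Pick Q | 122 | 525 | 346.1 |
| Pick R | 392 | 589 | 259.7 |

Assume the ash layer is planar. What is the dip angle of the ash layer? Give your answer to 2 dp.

Let the plane be z = a·E + b·N + c.
Pick Q−Pick P: −567a + 167b = −0.1;  Pick R−Pick P: −297a + 231b = −86.5.
Solving gives a = −0.17723, b = −0.60232.
Gradient magnitude |∇z| = √(a² + b²) = √(0.03141 + 0.36279) = 0.62785.
True dip = arctan(0.62785) = 32.12°, dipping toward NNE (azimuth ≈ 016°).

32.12°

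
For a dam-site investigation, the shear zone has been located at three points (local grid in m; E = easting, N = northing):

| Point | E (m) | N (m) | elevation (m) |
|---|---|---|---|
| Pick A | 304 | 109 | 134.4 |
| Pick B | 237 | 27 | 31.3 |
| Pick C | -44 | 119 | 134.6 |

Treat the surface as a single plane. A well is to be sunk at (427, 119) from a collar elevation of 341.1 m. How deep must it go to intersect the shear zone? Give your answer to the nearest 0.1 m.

190.1 m

Let the plane be z = a·E + b·N + c.
Pick B−Pick A: −67a − 82b = −103.1;  Pick C−Pick A: −348a + 10b = 0.2.
Solving gives a = 0.03474, b = 1.22893.
Then c = 134.4 − a·304 − b·109 = −10.11.
At (427, 119): z_contact = 14.83 + 146.24 − 10.11 = 150.96 m.
Depth below ground = 341.1 − 150.96 = 190.1 m.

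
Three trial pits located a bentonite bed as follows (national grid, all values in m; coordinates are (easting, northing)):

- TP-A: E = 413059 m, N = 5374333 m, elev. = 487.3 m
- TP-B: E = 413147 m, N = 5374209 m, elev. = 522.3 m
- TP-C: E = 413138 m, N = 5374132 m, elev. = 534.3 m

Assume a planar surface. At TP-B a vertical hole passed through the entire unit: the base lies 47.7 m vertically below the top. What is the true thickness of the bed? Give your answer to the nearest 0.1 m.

46.5 m

Two edge vectors: TP-A→TP-B = (88, -124, 35), TP-A→TP-C = (79, -201, 47).
Normal n = (TP-A→TP-B) × (TP-A→TP-C) = (1207, -1371, -7892).
So ∂z/∂E = −n_x/n_z = 0.15294 and ∂z/∂N = −n_y/n_z = −0.17372.
|∇z| = √(a²+b²) = 0.23145, so dip δ = arctan(0.23145) = 13.03°.
True thickness = vertical thickness × cos δ = 47.7 × cos 13.03° = 46.5 m.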